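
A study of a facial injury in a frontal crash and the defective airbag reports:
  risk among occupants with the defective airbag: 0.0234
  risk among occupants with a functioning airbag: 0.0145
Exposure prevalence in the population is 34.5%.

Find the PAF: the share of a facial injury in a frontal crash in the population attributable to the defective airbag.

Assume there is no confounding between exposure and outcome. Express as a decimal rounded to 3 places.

Let p₁ = 0.0234, p₀ = 0.0145.
Overall risk P(Y=1) = π·p₁ + (1−π)·p₀ = 0.345×0.0234 + 0.655×0.0145 = 0.017571.
Under exogeneity, PAF = [P(Y=1) − p₀] / P(Y=1).
PAF = (0.017571 − 0.0145) / 0.017571 ≈ 0.1748

PAF ≈ 0.175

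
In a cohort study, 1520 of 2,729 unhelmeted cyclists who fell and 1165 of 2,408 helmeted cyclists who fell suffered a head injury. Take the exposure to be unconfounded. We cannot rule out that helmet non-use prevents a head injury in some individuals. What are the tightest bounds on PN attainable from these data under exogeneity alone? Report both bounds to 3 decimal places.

p₁ = P(outcome | exposed) = 1520/2729 = 0.55698
p₀ = P(outcome | unexposed) = 1165/2408 = 0.4838
Under exogeneity alone the bounds on PN are max{0,(p₁−p₀)/p₁} ≤ PN ≤ min{1,(1−p₀)/p₁}.
  lower = (p₁ − p₀)/p₁ = 0.073177 / 0.55698 ≈ 0.1314
  upper = min{1, (1 − p₀)/p₁} = 0.5162 / 0.55698 ≈ 0.9268

0.131 ≤ PN ≤ 0.927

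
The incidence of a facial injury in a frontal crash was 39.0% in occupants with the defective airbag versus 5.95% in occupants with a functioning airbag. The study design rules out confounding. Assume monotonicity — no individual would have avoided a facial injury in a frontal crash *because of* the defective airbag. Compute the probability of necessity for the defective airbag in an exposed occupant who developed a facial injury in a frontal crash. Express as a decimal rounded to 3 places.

p₁ = 0.39, p₀ = 0.0595.
Under exogeneity and monotonicity, PN = (p₁ − p₀) / p₁.
PN = (0.39 − 0.0595) / 0.39 = 0.3305 / 0.39 ≈ 0.8474

PN ≈ 0.847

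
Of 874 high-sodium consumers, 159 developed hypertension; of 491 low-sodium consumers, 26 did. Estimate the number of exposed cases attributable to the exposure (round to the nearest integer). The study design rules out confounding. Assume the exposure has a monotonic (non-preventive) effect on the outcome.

p₁ = P(outcome | exposed) = 159/874 = 0.18192
p₀ = P(outcome | unexposed) = 26/491 = 0.052953
PN = (p₁ − p₀)/p₁ = (0.18192 − 0.052953) / 0.18192 ≈ 0.70892.
Attributable cases ≈ PN × (exposed cases) = 0.70892 × 159 ≈ 112.72.

about 113 cases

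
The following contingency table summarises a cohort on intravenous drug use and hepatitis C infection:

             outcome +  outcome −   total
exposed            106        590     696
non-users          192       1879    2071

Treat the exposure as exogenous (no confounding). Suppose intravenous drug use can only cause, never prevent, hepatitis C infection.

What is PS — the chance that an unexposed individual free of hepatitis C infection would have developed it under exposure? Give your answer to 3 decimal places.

PS ≈ 0.066

p₁ = P(outcome | exposed) = 106/696 = 0.1523
p₀ = P(outcome | unexposed) = 192/2071 = 0.092709
Under exogeneity and monotonicity, PS = (p₁ − p₀) / (1 − p₀).
PS = (0.1523 − 0.092709) / (1 − 0.092709) = 0.05959 / 0.90729 ≈ 0.0657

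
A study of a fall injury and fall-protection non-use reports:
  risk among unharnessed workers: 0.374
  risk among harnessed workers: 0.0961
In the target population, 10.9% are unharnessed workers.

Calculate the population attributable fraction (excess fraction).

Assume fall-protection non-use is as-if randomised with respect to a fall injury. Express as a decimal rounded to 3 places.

Let p₁ = 0.374, p₀ = 0.0961.
Overall risk P(Y=1) = π·p₁ + (1−π)·p₀ = 0.109×0.374 + 0.891×0.0961 = 0.12639.
Under exogeneity, PAF = [P(Y=1) − p₀] / P(Y=1).
PAF = (0.12639 − 0.0961) / 0.12639 ≈ 0.2397

PAF ≈ 0.240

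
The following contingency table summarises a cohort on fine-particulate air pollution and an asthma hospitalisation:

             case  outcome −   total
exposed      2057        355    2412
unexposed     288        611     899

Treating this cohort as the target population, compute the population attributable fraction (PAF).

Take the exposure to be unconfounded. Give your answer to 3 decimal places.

p₁ = P(outcome | exposed) = 2057/2412 = 0.85282
p₀ = P(outcome | unexposed) = 288/899 = 0.32036
Exposure prevalence π = 2412/3311 = 0.72848; overall risk P(Y=1) = 0.70825.
Under exogeneity, PAF = [P(Y=1) − p₀]/P(Y=1).
PAF = (0.70825 − 0.32036) / 0.70825 ≈ 0.5477

PAF ≈ 0.548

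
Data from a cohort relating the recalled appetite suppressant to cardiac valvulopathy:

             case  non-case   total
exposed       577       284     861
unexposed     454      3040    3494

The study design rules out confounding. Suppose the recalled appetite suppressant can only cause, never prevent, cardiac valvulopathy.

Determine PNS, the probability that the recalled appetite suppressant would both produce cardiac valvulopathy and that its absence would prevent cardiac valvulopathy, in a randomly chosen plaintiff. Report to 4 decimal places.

p₁ = P(outcome | exposed) = 577/861 = 0.67015
p₀ = P(outcome | unexposed) = 454/3494 = 0.12994
Under exogeneity and monotonicity, PNS = p₁ − p₀.
PNS = 0.67015 − 0.12994 = 0.54021

PNS ≈ 0.5402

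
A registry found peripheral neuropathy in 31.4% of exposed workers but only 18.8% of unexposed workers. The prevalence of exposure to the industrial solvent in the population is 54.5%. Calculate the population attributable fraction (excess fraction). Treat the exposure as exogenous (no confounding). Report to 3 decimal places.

PAF ≈ 0.268

p₁ = 0.314, p₀ = 0.188.
Overall risk P(Y=1) = π·p₁ + (1−π)·p₀ = 0.545×0.314 + 0.455×0.188 = 0.25667.
Under exogeneity, PAF = [P(Y=1) − p₀] / P(Y=1).
PAF = (0.25667 − 0.188) / 0.25667 ≈ 0.2675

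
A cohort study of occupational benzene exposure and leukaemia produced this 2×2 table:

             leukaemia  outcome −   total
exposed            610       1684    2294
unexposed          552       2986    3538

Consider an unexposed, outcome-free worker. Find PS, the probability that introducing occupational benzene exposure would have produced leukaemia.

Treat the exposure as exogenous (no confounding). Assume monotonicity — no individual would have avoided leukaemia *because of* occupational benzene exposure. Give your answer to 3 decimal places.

PS ≈ 0.130

p₁ = P(outcome | exposed) = 610/2294 = 0.26591
p₀ = P(outcome | unexposed) = 552/3538 = 0.15602
Under exogeneity and monotonicity, PS = (p₁ − p₀)/(1 − p₀).
PS = (0.26591 − 0.15602) / 0.84398 ≈ 0.1302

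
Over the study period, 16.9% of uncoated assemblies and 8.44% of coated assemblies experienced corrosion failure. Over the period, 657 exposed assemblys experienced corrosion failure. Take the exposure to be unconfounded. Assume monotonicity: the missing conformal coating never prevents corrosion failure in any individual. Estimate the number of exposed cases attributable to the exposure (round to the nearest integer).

p₁ = 0.169, p₀ = 0.0844.
PN = (p₁ − p₀)/p₁ = (0.169 − 0.0844) / 0.169 ≈ 0.50059.
Attributable cases ≈ PN × (exposed cases) = 0.50059 × 657 ≈ 328.89.

about 329 cases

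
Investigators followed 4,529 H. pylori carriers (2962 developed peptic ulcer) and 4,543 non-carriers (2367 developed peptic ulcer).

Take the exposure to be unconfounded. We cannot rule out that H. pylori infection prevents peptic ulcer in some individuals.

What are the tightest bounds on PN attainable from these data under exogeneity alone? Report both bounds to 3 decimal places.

0.203 ≤ PN ≤ 0.732

p₁ = P(outcome | exposed) = 2962/4529 = 0.65401
p₀ = P(outcome | unexposed) = 2367/4543 = 0.52102
Under exogeneity alone the bounds on PN are max{0,(p₁−p₀)/p₁} ≤ PN ≤ min{1,(1−p₀)/p₁}.
  lower = (p₁ − p₀)/p₁ = 0.13299 / 0.65401 ≈ 0.2033
  upper = min{1, (1 − p₀)/p₁} = 0.47898 / 0.65401 ≈ 0.7324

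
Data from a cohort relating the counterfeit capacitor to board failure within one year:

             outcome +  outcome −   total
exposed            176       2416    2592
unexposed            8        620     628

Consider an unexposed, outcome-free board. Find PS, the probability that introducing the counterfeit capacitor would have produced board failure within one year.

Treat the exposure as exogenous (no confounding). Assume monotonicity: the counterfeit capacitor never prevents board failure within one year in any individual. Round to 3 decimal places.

p₁ = P(outcome | exposed) = 176/2592 = 0.067901
p₀ = P(outcome | unexposed) = 8/628 = 0.012739
Under exogeneity and monotonicity, PS = (p₁ − p₀)/(1 − p₀).
PS = (0.067901 − 0.012739) / 0.98726 ≈ 0.0559

PS ≈ 0.056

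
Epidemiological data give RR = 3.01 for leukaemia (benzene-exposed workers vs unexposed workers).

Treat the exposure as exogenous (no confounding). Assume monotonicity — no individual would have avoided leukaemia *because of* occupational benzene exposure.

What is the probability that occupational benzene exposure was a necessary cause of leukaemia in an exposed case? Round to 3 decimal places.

PN ≈ 0.668

Under exogeneity and monotonicity, PN = (RR − 1) / RR = 1 − 1/RR.
PN = (3.01 − 1) / 3.01 = 2.01 / 3.01 ≈ 0.6678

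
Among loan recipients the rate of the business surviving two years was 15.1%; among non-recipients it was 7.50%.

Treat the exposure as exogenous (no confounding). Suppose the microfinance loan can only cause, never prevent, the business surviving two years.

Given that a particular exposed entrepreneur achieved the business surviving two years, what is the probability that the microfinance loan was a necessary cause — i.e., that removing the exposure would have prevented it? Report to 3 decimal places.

PN ≈ 0.503

p₁ = 0.151, p₀ = 0.075.
Under exogeneity and monotonicity, PN = (p₁ − p₀) / p₁.
PN = (0.151 − 0.075) / 0.151 = 0.076 / 0.151 ≈ 0.5033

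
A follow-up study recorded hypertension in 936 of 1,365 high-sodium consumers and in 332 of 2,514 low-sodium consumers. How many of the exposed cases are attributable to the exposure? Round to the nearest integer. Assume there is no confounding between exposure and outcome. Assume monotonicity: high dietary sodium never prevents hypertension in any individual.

about 756 cases

p₁ = P(outcome | exposed) = 936/1365 = 0.68571
p₀ = P(outcome | unexposed) = 332/2514 = 0.13206
PN = (p₁ − p₀)/p₁ = (0.68571 − 0.13206) / 0.68571 ≈ 0.80741.
Attributable cases ≈ PN × (exposed cases) = 0.80741 × 936 ≈ 755.74.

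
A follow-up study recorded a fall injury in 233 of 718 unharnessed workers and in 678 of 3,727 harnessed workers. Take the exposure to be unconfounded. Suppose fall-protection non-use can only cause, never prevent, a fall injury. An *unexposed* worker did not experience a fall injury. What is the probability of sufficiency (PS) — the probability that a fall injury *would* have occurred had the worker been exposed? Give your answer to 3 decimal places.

p₁ = P(outcome | exposed) = 233/718 = 0.32451
p₀ = P(outcome | unexposed) = 678/3727 = 0.18192
Under exogeneity and monotonicity, PS = (p₁ − p₀) / (1 − p₀).
PS = (0.32451 − 0.18192) / (1 − 0.18192) = 0.1426 / 0.81808 ≈ 0.1743

PS ≈ 0.174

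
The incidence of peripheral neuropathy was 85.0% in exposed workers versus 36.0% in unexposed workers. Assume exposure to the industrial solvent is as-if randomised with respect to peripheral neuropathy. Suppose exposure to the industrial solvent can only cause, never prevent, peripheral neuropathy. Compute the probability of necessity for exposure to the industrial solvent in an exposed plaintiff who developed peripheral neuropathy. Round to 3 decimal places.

PN ≈ 0.576

p₁ = 0.85, p₀ = 0.36.
Under exogeneity and monotonicity, PN = (p₁ − p₀) / p₁.
PN = (0.85 − 0.36) / 0.85 = 0.49 / 0.85 ≈ 0.5765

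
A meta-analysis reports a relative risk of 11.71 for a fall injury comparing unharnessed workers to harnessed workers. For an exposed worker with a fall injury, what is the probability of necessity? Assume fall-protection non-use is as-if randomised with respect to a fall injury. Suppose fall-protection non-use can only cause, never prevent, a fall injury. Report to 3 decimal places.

Under exogeneity and monotonicity, PN = (RR − 1) / RR = 1 − 1/RR.
PN = (11.71 − 1) / 11.71 = 10.71 / 11.71 ≈ 0.9146

PN ≈ 0.915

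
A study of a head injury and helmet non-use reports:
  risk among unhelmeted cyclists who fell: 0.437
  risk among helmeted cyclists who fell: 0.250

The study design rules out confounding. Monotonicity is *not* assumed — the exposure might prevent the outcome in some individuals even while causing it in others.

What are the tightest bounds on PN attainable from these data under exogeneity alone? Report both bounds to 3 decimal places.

Let p₁ = 0.437, p₀ = 0.25.
Under exogeneity alone the bounds on PN are max{0,(p₁−p₀)/p₁} ≤ PN ≤ min{1,(1−p₀)/p₁}.
  lower = (p₁ − p₀)/p₁ = 0.187 / 0.437 ≈ 0.4279
  upper = min{1, (1 − p₀)/p₁} = 0.75 / 0.437 ≈ 1.7162 → capped at 1

0.428 ≤ PN ≤ 1.000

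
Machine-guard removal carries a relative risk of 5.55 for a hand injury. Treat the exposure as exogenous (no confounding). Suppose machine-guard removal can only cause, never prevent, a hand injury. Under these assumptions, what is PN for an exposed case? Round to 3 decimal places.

PN ≈ 0.820

Under exogeneity and monotonicity, PN = (RR − 1) / RR = 1 − 1/RR.
PN = (5.55 − 1) / 5.55 = 4.55 / 5.55 ≈ 0.8198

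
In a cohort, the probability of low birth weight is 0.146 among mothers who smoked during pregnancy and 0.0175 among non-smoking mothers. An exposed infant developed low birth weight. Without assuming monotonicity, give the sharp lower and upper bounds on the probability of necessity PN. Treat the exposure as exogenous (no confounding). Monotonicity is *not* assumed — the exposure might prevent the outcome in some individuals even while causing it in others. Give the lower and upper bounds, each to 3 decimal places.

0.880 ≤ PN ≤ 1.000

Let p₁ = 0.146, p₀ = 0.0175.
Under exogeneity alone the bounds on PN are max{0,(p₁−p₀)/p₁} ≤ PN ≤ min{1,(1−p₀)/p₁}.
  lower = (p₁ − p₀)/p₁ = 0.1285 / 0.146 ≈ 0.8801
  upper = min{1, (1 − p₀)/p₁} = 0.9825 / 0.146 ≈ 6.7295 → capped at 1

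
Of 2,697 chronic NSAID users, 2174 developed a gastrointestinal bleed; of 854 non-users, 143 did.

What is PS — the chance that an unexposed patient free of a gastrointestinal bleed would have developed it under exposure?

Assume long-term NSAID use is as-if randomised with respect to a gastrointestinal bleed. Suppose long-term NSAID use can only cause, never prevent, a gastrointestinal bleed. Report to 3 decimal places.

p₁ = P(outcome | exposed) = 2174/2697 = 0.80608
p₀ = P(outcome | unexposed) = 143/854 = 0.16745
Under exogeneity and monotonicity, PS = (p₁ − p₀) / (1 − p₀).
PS = (0.80608 − 0.16745) / (1 − 0.16745) = 0.63863 / 0.83255 ≈ 0.7671

PS ≈ 0.767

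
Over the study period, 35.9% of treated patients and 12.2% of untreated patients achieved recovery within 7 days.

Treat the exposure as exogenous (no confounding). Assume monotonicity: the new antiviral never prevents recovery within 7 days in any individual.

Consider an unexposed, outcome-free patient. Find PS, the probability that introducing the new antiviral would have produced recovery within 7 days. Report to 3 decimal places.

PS ≈ 0.270

p₁ = 0.359, p₀ = 0.122.
Under exogeneity and monotonicity, PS = (p₁ − p₀) / (1 − p₀).
PS = (0.359 − 0.122) / (1 − 0.122) = 0.237 / 0.878 ≈ 0.2699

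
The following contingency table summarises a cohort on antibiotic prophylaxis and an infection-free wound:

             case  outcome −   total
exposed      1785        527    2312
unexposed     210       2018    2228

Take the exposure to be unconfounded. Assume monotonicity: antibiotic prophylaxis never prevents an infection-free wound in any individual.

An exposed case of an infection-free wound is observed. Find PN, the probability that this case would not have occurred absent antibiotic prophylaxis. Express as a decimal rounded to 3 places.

p₁ = P(outcome | exposed) = 1785/2312 = 0.77206
p₀ = P(outcome | unexposed) = 210/2228 = 0.094255
Under exogeneity and monotonicity, PN = (p₁ − p₀) / p₁.
PN = (0.77206 − 0.094255) / 0.77206 = 0.6778 / 0.77206 ≈ 0.8779

PN ≈ 0.878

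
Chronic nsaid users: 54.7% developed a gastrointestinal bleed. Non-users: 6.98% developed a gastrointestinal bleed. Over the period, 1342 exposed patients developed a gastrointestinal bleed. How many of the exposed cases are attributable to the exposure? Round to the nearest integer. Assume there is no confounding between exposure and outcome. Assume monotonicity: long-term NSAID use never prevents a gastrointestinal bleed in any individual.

p₁ = 0.547, p₀ = 0.0698.
PN = (p₁ − p₀)/p₁ = (0.547 − 0.0698) / 0.547 ≈ 0.87239.
Attributable cases ≈ PN × (exposed cases) = 0.87239 × 1342 ≈ 1170.75.

about 1171 cases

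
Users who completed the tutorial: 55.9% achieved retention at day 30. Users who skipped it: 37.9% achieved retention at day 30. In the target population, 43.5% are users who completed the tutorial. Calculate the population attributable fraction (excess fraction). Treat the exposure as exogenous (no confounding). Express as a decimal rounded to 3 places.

p₁ = 0.559, p₀ = 0.379.
Overall risk P(Y=1) = π·p₁ + (1−π)·p₀ = 0.435×0.559 + 0.565×0.379 = 0.4573.
Under exogeneity, PAF = [P(Y=1) − p₀] / P(Y=1).
PAF = (0.4573 − 0.379) / 0.4573 ≈ 0.1712

PAF ≈ 0.171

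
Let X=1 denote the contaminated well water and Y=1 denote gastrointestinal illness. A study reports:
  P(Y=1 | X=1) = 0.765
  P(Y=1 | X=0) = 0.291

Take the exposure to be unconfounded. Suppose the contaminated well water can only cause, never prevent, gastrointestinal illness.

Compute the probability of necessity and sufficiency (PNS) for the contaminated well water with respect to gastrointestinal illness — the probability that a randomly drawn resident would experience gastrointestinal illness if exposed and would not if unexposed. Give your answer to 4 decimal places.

Let p₁ = 0.765, p₀ = 0.291.
Under exogeneity and monotonicity, PNS = p₁ − p₀.
PNS = 0.765 − 0.291 = 0.474

PNS ≈ 0.4740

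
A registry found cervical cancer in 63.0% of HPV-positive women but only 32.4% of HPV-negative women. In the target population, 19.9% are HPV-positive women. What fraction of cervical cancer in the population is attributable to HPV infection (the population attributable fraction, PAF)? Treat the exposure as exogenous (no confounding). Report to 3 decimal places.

PAF ≈ 0.158

p₁ = 0.63, p₀ = 0.324.
Overall risk P(Y=1) = π·p₁ + (1−π)·p₀ = 0.199×0.63 + 0.801×0.324 = 0.38489.
Under exogeneity, PAF = [P(Y=1) − p₀] / P(Y=1).
PAF = (0.38489 − 0.324) / 0.38489 ≈ 0.1582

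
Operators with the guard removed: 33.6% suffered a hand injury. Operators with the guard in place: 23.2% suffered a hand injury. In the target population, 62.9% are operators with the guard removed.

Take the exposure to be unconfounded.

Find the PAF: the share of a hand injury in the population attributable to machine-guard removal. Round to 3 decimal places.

PAF ≈ 0.220

p₁ = 0.336, p₀ = 0.232.
Overall risk P(Y=1) = π·p₁ + (1−π)·p₀ = 0.629×0.336 + 0.371×0.232 = 0.29742.
Under exogeneity, PAF = [P(Y=1) − p₀] / P(Y=1).
PAF = (0.29742 − 0.232) / 0.29742 ≈ 0.2199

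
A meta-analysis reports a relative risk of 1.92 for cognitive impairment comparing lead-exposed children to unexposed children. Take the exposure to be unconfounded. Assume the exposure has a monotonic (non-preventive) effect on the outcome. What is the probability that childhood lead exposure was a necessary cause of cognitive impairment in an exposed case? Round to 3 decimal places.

Under exogeneity and monotonicity, PN = (RR − 1) / RR = 1 − 1/RR.
PN = (1.92 − 1) / 1.92 = 0.92 / 1.92 ≈ 0.4792

PN ≈ 0.479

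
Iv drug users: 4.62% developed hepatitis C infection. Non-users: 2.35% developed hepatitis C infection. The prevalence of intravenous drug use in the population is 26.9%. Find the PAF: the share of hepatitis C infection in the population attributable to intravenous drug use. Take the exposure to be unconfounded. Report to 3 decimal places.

PAF ≈ 0.206

p₁ = 0.0462, p₀ = 0.0235.
Overall risk P(Y=1) = π·p₁ + (1−π)·p₀ = 0.269×0.0462 + 0.731×0.0235 = 0.029606.
Under exogeneity, PAF = [P(Y=1) − p₀] / P(Y=1).
PAF = (0.029606 − 0.0235) / 0.029606 ≈ 0.2063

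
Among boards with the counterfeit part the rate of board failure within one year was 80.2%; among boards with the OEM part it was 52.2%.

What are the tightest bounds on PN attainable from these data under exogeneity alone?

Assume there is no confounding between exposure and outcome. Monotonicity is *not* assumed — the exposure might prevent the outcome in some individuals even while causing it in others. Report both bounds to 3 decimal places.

p₁ = 0.802, p₀ = 0.522.
Under exogeneity alone the bounds on PN are max{0,(p₁−p₀)/p₁} ≤ PN ≤ min{1,(1−p₀)/p₁}.
  lower = (p₁ − p₀)/p₁ = 0.28 / 0.802 ≈ 0.3491
  upper = min{1, (1 − p₀)/p₁} = 0.478 / 0.802 ≈ 0.5960

0.349 ≤ PN ≤ 0.596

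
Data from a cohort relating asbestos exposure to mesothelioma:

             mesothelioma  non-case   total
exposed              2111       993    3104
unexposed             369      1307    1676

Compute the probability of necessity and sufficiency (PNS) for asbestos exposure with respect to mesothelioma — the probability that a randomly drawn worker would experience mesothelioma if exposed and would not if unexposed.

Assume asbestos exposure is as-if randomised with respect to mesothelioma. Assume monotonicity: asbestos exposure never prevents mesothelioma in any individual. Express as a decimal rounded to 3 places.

p₁ = P(outcome | exposed) = 2111/3104 = 0.68009
p₀ = P(outcome | unexposed) = 369/1676 = 0.22017
Under exogeneity and monotonicity, PNS = p₁ − p₀.
PNS = 0.68009 − 0.22017 = 0.45992

PNS ≈ 0.460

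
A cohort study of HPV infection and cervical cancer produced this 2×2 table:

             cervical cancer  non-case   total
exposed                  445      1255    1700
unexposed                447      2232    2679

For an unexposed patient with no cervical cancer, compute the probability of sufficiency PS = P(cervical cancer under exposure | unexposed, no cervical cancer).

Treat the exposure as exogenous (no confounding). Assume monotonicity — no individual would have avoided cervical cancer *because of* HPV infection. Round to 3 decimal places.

PS ≈ 0.114

p₁ = P(outcome | exposed) = 445/1700 = 0.26176
p₀ = P(outcome | unexposed) = 447/2679 = 0.16685
Under exogeneity and monotonicity, PS = (p₁ − p₀)/(1 − p₀).
PS = (0.26176 − 0.16685) / 0.83315 ≈ 0.1139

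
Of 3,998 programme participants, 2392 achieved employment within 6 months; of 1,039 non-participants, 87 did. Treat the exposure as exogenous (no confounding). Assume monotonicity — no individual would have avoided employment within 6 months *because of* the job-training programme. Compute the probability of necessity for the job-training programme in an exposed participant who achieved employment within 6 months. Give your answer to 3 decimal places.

PN ≈ 0.860

p₁ = P(outcome | exposed) = 2392/3998 = 0.5983
p₀ = P(outcome | unexposed) = 87/1039 = 0.083734
Under exogeneity and monotonicity, PN = (p₁ − p₀) / p₁.
PN = (0.5983 − 0.083734) / 0.5983 = 0.51456 / 0.5983 ≈ 0.8600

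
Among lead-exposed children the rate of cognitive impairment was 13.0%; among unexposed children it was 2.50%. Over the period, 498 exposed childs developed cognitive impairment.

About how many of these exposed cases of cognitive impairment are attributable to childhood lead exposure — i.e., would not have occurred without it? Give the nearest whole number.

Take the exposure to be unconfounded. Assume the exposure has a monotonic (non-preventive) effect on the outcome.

about 402 cases

p₁ = 0.13, p₀ = 0.025.
PN = (p₁ − p₀)/p₁ = (0.13 − 0.025) / 0.13 ≈ 0.80769.
Attributable cases ≈ PN × (exposed cases) = 0.80769 × 498 ≈ 402.23.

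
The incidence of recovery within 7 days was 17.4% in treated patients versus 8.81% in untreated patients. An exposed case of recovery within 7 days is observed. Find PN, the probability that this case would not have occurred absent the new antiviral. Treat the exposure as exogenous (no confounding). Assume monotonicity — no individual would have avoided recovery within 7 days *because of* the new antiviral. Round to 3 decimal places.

PN ≈ 0.494

p₁ = 0.174, p₀ = 0.0881.
Under exogeneity and monotonicity, PN = (p₁ − p₀) / p₁.
PN = (0.174 − 0.0881) / 0.174 = 0.0859 / 0.174 ≈ 0.4937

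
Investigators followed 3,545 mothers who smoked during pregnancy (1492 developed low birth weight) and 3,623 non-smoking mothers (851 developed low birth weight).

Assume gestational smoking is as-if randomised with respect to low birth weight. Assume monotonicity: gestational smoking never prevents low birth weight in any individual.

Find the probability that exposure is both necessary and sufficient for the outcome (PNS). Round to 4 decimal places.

p₁ = P(outcome | exposed) = 1492/3545 = 0.42087
p₀ = P(outcome | unexposed) = 851/3623 = 0.23489
Under exogeneity and monotonicity, PNS = p₁ − p₀.
PNS = 0.42087 − 0.23489 = 0.18599

PNS ≈ 0.1860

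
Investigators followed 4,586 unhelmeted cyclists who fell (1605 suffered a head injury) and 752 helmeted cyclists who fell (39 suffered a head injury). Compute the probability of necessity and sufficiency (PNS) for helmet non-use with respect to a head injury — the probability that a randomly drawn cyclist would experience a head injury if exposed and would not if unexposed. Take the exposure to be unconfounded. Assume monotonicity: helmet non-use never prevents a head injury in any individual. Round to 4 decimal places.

p₁ = P(outcome | exposed) = 1605/4586 = 0.34998
p₀ = P(outcome | unexposed) = 39/752 = 0.051862
Under exogeneity and monotonicity, PNS = p₁ − p₀.
PNS = 0.34998 − 0.051862 = 0.29812

PNS ≈ 0.2981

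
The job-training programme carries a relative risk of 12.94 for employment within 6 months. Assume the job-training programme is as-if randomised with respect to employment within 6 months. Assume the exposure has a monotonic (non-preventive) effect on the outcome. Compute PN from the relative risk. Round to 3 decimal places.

PN ≈ 0.923

Under exogeneity and monotonicity, PN = (RR − 1) / RR = 1 − 1/RR.
PN = (12.94 − 1) / 12.94 = 11.94 / 12.94 ≈ 0.9227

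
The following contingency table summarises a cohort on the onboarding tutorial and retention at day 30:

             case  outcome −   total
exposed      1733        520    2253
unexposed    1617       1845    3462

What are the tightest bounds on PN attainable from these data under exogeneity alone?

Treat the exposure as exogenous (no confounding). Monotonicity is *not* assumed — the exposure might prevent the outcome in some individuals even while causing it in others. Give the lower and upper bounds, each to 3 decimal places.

0.393 ≤ PN ≤ 0.693

p₁ = P(outcome | exposed) = 1733/2253 = 0.7692
p₀ = P(outcome | unexposed) = 1617/3462 = 0.46707
Under exogeneity alone the bounds on PN are max{0,(p₁−p₀)/p₁} ≤ PN ≤ min{1,(1−p₀)/p₁}.
  lower = (p₁ − p₀)/p₁ = 0.30213 / 0.7692 ≈ 0.3928
  upper = min{1, (1 − p₀)/p₁} = 0.53293 / 0.7692 ≈ 0.6928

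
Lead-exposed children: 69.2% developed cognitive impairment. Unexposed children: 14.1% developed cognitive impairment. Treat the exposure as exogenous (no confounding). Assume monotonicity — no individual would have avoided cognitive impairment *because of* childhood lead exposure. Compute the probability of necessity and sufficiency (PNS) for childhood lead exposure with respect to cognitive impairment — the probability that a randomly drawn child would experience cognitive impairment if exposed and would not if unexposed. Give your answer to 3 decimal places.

PNS ≈ 0.551

p₁ = 0.692, p₀ = 0.141.
Under exogeneity and monotonicity, PNS = p₁ − p₀.
PNS = 0.692 − 0.141 = 0.551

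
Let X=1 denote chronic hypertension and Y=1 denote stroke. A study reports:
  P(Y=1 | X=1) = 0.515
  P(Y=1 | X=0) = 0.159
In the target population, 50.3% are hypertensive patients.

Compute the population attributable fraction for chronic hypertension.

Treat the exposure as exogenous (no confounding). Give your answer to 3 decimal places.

PAF ≈ 0.530

Let p₁ = 0.515, p₀ = 0.159.
Overall risk P(Y=1) = π·p₁ + (1−π)·p₀ = 0.503×0.515 + 0.497×0.159 = 0.33807.
Under exogeneity, PAF = [P(Y=1) − p₀] / P(Y=1).
PAF = (0.33807 − 0.159) / 0.33807 ≈ 0.5297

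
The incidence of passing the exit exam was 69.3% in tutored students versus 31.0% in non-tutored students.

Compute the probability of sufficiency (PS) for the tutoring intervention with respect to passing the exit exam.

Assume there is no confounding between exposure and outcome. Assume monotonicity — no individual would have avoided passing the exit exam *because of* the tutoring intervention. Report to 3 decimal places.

p₁ = 0.693, p₀ = 0.31.
Under exogeneity and monotonicity, PS = (p₁ − p₀) / (1 − p₀).
PS = (0.693 − 0.31) / (1 − 0.31) = 0.383 / 0.69 ≈ 0.5551

PS ≈ 0.555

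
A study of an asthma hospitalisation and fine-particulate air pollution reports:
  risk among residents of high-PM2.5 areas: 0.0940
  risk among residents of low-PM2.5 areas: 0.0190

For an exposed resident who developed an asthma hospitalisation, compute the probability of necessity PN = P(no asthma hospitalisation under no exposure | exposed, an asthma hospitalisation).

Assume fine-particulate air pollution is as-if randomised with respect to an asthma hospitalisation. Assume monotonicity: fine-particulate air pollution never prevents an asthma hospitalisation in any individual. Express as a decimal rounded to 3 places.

Let p₁ = 0.094, p₀ = 0.019.
Under exogeneity and monotonicity, PN = (p₁ − p₀) / p₁.
PN = (0.094 − 0.019) / 0.094 = 0.075 / 0.094 ≈ 0.7979

PN ≈ 0.798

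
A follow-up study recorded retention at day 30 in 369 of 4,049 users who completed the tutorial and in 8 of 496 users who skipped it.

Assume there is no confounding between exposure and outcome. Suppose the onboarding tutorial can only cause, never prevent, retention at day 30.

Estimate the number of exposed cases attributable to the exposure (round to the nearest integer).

about 304 cases

p₁ = P(outcome | exposed) = 369/4049 = 0.091134
p₀ = P(outcome | unexposed) = 8/496 = 0.016129
PN = (p₁ − p₀)/p₁ = (0.091134 − 0.016129) / 0.091134 ≈ 0.82302.
Attributable cases ≈ PN × (exposed cases) = 0.82302 × 369 ≈ 303.69.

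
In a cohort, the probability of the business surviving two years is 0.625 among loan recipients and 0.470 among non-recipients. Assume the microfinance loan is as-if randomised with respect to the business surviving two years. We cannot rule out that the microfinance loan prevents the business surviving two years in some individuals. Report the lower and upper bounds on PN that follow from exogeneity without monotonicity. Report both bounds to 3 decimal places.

0.248 ≤ PN ≤ 0.848

Let p₁ = 0.625, p₀ = 0.47.
Under exogeneity alone the bounds on PN are max{0,(p₁−p₀)/p₁} ≤ PN ≤ min{1,(1−p₀)/p₁}.
  lower = (p₁ − p₀)/p₁ = 0.155 / 0.625 ≈ 0.2480
  upper = min{1, (1 − p₀)/p₁} = 0.53 / 0.625 ≈ 0.8480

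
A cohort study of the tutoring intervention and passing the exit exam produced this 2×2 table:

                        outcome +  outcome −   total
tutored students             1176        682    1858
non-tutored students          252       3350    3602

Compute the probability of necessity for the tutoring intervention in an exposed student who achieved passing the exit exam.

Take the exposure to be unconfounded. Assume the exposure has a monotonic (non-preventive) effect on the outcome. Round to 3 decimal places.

PN ≈ 0.889

p₁ = P(outcome | exposed) = 1176/1858 = 0.63294
p₀ = P(outcome | unexposed) = 252/3602 = 0.069961
Under exogeneity and monotonicity, PN = (p₁ − p₀) / p₁.
PN = (0.63294 − 0.069961) / 0.63294 = 0.56298 / 0.63294 ≈ 0.8895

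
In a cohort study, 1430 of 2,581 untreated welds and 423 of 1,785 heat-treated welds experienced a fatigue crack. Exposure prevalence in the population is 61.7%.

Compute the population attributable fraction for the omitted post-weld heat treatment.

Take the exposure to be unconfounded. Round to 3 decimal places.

PAF ≈ 0.452

p₁ = P(outcome | exposed) = 1430/2581 = 0.55405
p₀ = P(outcome | unexposed) = 423/1785 = 0.23697
Overall risk P(Y=1) = π·p₁ + (1−π)·p₀ = 0.617×0.55405 + 0.383×0.23697 = 0.43261.
Under exogeneity, PAF = [P(Y=1) − p₀] / P(Y=1).
PAF = (0.43261 − 0.23697) / 0.43261 ≈ 0.4522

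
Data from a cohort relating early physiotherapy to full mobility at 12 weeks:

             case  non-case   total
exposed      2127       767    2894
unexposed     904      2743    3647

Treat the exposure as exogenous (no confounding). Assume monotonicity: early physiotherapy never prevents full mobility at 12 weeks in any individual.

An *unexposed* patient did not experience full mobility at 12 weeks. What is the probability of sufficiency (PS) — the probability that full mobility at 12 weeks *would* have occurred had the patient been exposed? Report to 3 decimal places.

PS ≈ 0.648

p₁ = P(outcome | exposed) = 2127/2894 = 0.73497
p₀ = P(outcome | unexposed) = 904/3647 = 0.24787
Under exogeneity and monotonicity, PS = (p₁ − p₀) / (1 − p₀).
PS = (0.73497 − 0.24787) / (1 − 0.24787) = 0.48709 / 0.75213 ≈ 0.6476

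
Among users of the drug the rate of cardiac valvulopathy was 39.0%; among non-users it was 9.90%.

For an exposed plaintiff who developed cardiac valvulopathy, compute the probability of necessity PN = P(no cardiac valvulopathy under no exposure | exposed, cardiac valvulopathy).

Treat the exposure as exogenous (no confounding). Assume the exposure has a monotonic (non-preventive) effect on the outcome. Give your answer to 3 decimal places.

PN ≈ 0.746

p₁ = 0.39, p₀ = 0.099.
Under exogeneity and monotonicity, PN = (p₁ − p₀) / p₁.
PN = (0.39 − 0.099) / 0.39 = 0.291 / 0.39 ≈ 0.7462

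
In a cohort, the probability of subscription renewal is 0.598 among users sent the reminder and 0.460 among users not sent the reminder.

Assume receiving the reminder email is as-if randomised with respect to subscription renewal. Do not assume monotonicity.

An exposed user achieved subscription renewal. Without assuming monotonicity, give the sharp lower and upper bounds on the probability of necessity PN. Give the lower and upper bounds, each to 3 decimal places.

Let p₁ = 0.598, p₀ = 0.46.
Under exogeneity alone the bounds on PN are max{0,(p₁−p₀)/p₁} ≤ PN ≤ min{1,(1−p₀)/p₁}.
  lower = (p₁ − p₀)/p₁ = 0.138 / 0.598 ≈ 0.2308
  upper = min{1, (1 − p₀)/p₁} = 0.54 / 0.598 ≈ 0.9030

0.231 ≤ PN ≤ 0.903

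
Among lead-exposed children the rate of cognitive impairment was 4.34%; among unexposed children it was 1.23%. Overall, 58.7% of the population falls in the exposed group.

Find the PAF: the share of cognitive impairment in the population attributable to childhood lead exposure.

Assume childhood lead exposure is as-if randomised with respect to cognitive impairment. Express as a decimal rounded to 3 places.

PAF ≈ 0.597

p₁ = 0.0434, p₀ = 0.0123.
Overall risk P(Y=1) = π·p₁ + (1−π)·p₀ = 0.587×0.0434 + 0.413×0.0123 = 0.030556.
Under exogeneity, PAF = [P(Y=1) − p₀] / P(Y=1).
PAF = (0.030556 − 0.0123) / 0.030556 ≈ 0.5975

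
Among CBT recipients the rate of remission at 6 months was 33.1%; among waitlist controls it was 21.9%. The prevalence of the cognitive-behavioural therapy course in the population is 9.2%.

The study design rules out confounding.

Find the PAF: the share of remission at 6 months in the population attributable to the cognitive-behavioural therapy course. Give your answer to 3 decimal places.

PAF ≈ 0.045

p₁ = 0.331, p₀ = 0.219.
Overall risk P(Y=1) = π·p₁ + (1−π)·p₀ = 0.092×0.331 + 0.908×0.219 = 0.2293.
Under exogeneity, PAF = [P(Y=1) − p₀] / P(Y=1).
PAF = (0.2293 − 0.219) / 0.2293 ≈ 0.0449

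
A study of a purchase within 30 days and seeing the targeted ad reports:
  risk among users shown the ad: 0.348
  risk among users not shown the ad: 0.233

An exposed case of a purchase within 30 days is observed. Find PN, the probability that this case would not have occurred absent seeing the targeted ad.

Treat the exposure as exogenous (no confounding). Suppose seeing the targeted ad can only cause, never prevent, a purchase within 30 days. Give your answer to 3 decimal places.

Let p₁ = 0.348, p₀ = 0.233.
Under exogeneity and monotonicity, PN = (p₁ − p₀) / p₁.
PN = (0.348 − 0.233) / 0.348 = 0.115 / 0.348 ≈ 0.3305

PN ≈ 0.330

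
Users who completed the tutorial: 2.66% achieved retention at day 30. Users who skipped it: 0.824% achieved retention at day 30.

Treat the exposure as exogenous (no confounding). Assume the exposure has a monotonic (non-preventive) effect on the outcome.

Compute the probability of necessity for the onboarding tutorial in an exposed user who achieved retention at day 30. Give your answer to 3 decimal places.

p₁ = 0.0266, p₀ = 0.00824.
Under exogeneity and monotonicity, PN = (p₁ − p₀) / p₁.
PN = (0.0266 − 0.00824) / 0.0266 = 0.01836 / 0.0266 ≈ 0.6902

PN ≈ 0.690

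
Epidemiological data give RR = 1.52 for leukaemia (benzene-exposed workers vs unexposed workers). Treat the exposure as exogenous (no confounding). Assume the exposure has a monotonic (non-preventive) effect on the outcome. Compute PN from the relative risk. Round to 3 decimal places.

PN ≈ 0.342

Under exogeneity and monotonicity, PN = (RR − 1) / RR = 1 − 1/RR.
PN = (1.52 − 1) / 1.52 = 0.52 / 1.52 ≈ 0.3421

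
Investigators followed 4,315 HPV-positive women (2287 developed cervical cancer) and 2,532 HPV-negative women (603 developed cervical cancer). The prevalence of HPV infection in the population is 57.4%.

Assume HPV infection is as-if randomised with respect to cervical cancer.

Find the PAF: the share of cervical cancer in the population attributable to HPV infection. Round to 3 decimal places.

PAF ≈ 0.413

p₁ = P(outcome | exposed) = 2287/4315 = 0.53001
p₀ = P(outcome | unexposed) = 603/2532 = 0.23815
Overall risk P(Y=1) = π·p₁ + (1−π)·p₀ = 0.574×0.53001 + 0.426×0.23815 = 0.40568.
Under exogeneity, PAF = [P(Y=1) − p₀] / P(Y=1).
PAF = (0.40568 − 0.23815) / 0.40568 ≈ 0.4130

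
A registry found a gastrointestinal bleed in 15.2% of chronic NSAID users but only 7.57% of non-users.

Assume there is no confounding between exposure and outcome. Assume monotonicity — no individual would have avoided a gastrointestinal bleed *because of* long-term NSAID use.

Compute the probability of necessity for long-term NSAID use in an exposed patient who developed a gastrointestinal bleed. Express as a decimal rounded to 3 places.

PN ≈ 0.502

p₁ = 0.152, p₀ = 0.0757.
Under exogeneity and monotonicity, PN = (p₁ − p₀) / p₁.
PN = (0.152 − 0.0757) / 0.152 = 0.0763 / 0.152 ≈ 0.5020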